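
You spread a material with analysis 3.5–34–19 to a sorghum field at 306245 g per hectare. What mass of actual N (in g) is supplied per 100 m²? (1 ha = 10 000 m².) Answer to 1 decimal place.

nitrogen per hectare = 306245 × 3.5% = 10718.6 g.
Convert to per 100 m²: 10718.6 × 0.01 = 107.186 g.

107.2 g N per hundred sq m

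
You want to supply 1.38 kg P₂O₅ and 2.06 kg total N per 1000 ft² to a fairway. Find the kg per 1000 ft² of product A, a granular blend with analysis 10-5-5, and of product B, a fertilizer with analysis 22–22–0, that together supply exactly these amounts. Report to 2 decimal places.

13.60 kg product A, 3.18 kg product B

With a, b = kg per 1000 ft² of product A and product B:
P₂O₅: 0.05·a + 0.22·b = 1.38
N: 0.1·a + 0.22·b = 2.06
Eliminate a: (row1) − 0.05/0.1·(row2) → 0.11·b = 0.35, so b = 3.18182.
Back-substitute: a = (1.38 − 0.22·3.18182) / 0.05 = 13.6.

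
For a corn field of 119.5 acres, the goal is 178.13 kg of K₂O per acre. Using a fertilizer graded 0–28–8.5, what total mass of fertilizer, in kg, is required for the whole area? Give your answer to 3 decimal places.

Product per acre = 178.13 / 8.5% = 2095.65 kg.
Total product = 2095.65 × 119.5 = 250429.8235 kg.

250429.824 kg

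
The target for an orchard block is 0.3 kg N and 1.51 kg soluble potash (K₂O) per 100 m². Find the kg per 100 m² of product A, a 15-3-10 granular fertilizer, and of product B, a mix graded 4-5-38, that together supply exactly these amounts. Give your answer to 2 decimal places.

1.01 kg product A, 3.71 kg product B

With a, b = kg per 100 m² of product A and product B:
N: 0.15·a + 0.04·b = 0.3
K₂O: 0.1·a + 0.38·b = 1.51
Solving simultaneously: a = 1.01132, b = 3.70755.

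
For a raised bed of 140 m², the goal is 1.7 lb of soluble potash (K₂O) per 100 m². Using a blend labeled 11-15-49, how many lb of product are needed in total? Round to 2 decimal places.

Product per 100 m² = 1.7 / 49% = 3.46939 lb.
Total product = 3.46939 × 140 / 100 = 4.85714 lb.

4.86 lb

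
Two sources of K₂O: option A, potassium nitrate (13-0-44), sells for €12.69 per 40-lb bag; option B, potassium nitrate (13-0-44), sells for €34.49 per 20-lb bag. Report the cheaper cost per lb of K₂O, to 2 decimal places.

€0.72 per lb K₂O (option A)

option A: K₂O per bag = 40 × 44% = 17.6 lb; cost = 12.69 / 17.6 = €0.7210/lb K₂O.
option B: K₂O per bag = 20 × 44% = 8.8 lb; cost = 34.49 / 8.8 = €3.9193/lb K₂O.
option A is cheaper.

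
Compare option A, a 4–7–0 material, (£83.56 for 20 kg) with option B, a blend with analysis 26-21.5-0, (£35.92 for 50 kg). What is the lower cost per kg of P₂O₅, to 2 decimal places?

£3.34 per kg P₂O₅ (option B)

option A: P₂O₅ per bag = 20 × 7% = 1.4 kg; cost = 83.56 / 1.4 = £59.6857/kg P₂O₅.
option B: P₂O₅ per bag = 50 × 21.5% = 10.75 kg; cost = 35.92 / 10.75 = £3.3414/kg P₂O₅.
option B is cheaper.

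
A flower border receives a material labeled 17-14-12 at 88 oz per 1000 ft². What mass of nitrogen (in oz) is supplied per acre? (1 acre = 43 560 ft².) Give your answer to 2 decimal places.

nitrogen per 1000 ft² = 88 × 17% = 14.96 oz.
Convert to per acre: 14.96 × 43.56 = 651.658 oz.

651.66 oz N per acre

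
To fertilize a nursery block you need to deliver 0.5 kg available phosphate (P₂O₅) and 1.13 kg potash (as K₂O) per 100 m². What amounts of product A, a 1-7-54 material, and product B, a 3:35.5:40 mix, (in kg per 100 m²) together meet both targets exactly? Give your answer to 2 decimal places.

1.23 kg product A, 1.17 kg product B

With a, b = kg per 100 m² of product A and product B:
P₂O₅: 0.07·a + 0.355·b = 0.5
K₂O: 0.54·a + 0.4·b = 1.13
Eliminate b: (row1) − 0.355/0.4·(row2) → -0.40925·a = -0.502875, so a = 1.22877.
Then b = (1.13 − 0.54·1.22877) / 0.4 = 1.16616.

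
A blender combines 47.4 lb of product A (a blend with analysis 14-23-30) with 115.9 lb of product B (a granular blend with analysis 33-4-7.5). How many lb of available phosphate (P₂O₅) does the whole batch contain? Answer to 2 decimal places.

15.54 lb P₂O₅

P₂O₅ mass = 23%×47.4 + 4%×115.9 = 15.538 lb.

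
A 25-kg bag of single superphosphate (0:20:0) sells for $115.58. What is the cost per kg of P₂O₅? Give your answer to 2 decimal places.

P₂O₅ in bag = 25 × 20% = 5 kg.
Cost per kg P₂O₅ = $115.58 / 5 = $23.1160.

$23.12 per kg P₂O₅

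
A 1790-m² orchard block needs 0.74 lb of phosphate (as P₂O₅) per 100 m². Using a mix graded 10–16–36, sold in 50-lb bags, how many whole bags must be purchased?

Product per 100 m² = 0.74 / 16% = 4.625 lb.
Total product = 4.625 × 1790 / 100 = 82.7875 lb.
Bags = ⌈82.7875 / 50⌉ = 2.

2 bags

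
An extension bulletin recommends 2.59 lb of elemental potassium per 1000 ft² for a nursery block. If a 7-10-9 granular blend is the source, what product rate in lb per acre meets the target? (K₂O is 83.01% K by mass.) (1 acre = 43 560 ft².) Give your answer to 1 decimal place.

As K₂O: 2.59 / 0.8301 = 3.12011 lb per 1000 ft².
Product per 1000 ft² = 3.12011 / 9% = 34.6678 lb.
Convert to per acre: 34.6678 × 43.56 = 1510.13 lb.

1510.1 lb of product per acre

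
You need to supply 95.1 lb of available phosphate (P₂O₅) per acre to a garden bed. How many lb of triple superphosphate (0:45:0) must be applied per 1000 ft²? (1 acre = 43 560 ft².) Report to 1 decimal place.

Product per acre = 95.1 / 45% = 211.333 lb.
Convert to per 1000 ft²: 211.333 × 0.0229568 = 4.85155 lb.

4.9 lb of product per thousand sq ft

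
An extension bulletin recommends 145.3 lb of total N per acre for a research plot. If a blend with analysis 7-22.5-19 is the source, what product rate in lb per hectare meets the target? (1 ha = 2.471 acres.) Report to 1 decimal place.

5129.1 lb of product per hectare

Product per acre = 145.3 / 7% = 2075.71 lb.
Convert to per hectare: 2075.71 × 2.471 = 5129.09 lb.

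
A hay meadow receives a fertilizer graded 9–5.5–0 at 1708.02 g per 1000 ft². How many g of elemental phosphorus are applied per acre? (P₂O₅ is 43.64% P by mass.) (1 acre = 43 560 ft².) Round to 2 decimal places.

P₂O₅ per 1000 ft² = 1708.02 × 5.5% = 93.9411 g.
Elemental P = 93.9411 × 0.4364 = 40.9959 g per 1000 ft².
Convert to per acre: 40.9959 × 43.56 = 1785.781 g.

1785.78 g P per acre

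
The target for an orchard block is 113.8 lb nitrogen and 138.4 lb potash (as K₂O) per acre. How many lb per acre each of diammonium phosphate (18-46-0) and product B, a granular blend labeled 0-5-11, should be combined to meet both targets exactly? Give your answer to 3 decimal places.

Per-acre balance (a = diammonium phosphate, b = product B):
N: 0.18·a + 0·b = 113.8
K₂O: 0·a + 0.11·b = 138.4
Solving simultaneously: a = 632.2222, b = 1258.1818.

632.222 lb diammonium phosphate, 1258.182 lb product B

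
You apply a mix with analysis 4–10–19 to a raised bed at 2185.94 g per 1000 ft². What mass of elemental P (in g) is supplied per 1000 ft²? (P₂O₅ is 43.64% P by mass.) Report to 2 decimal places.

P₂O₅ per 1000 ft² = 2185.94 × 10% = 218.594 g.
Elemental P = 218.594 × 0.4364 = 95.3944 g per 1000 ft².

95.39 g P per thousand sq ft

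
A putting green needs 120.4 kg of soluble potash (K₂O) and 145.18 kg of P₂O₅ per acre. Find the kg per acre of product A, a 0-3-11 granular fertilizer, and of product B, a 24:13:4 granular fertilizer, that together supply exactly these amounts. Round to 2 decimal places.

751.51 kg product A, 943.34 kg product B

Let a = kg of product A, b = kg of product B (per acre).
K₂O: 0.11·a + 0.04·b = 120.4
P₂O₅: 0.03·a + 0.13·b = 145.18
Eliminate a: (row1) − 0.11/0.03·(row2) → -0.436667·b = -411.927, so b = 943.344.
Back-substitute: a = (120.4 − 0.04·943.344) / 0.11 = 751.511.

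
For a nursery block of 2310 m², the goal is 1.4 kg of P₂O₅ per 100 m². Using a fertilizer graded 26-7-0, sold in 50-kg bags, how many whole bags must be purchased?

10 bags

Product per 100 m² = 1.4 / 7% = 20 kg.
Total product = 20 × 2310 / 100 = 462 kg.
Bags = ⌈462 / 50⌉ = 10.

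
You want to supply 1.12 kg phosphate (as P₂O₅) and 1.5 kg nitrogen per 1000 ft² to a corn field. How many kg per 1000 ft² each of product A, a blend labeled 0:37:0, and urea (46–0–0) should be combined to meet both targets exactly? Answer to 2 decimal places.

Let a = kg of product A, b = kg of urea (per 1000 ft²).
P₂O₅: 0.37·a + 0·b = 1.12
N: 0·a + 0.46·b = 1.5
Solving simultaneously: a = 3.02703, b = 3.26087.

3.03 kg product A, 3.26 kg urea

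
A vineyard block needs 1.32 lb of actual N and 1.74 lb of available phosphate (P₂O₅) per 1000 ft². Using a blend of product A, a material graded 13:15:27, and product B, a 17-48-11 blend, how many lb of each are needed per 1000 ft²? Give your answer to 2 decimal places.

9.15 lb product A, 0.76 lb product B

Let a = lb of product A, b = lb of product B (per 1000 ft²).
N: 0.13·a + 0.17·b = 1.32
P₂O₅: 0.15·a + 0.48·b = 1.74
Solving simultaneously: a = 9.15447, b = 0.764228.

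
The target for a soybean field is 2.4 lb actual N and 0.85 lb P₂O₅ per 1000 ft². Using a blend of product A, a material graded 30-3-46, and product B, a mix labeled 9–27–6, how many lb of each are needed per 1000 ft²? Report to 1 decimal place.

7.3 lb product A, 2.3 lb product B

Let a = lb of product A, b = lb of product B (per 1000 ft²).
N: 0.3·a + 0.09·b = 2.4
P₂O₅: 0.03·a + 0.27·b = 0.85
From row1: a = (2.4 − 0.09·b) / 0.3.
Into row2: 0.03·(2.4 − 0.09·b)/0.3 + 0.27·b = 0.85 → b = 2.33716, a = 7.29885.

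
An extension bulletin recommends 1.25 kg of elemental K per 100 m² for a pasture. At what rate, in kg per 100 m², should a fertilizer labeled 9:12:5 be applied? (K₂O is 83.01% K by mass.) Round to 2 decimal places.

As K₂O: 1.25 / 0.8301 = 1.50584 kg per 100 m².
Product per 100 m² = 1.50584 / 5% = 30.1169 kg.

30.12 kg of product per hundred sq m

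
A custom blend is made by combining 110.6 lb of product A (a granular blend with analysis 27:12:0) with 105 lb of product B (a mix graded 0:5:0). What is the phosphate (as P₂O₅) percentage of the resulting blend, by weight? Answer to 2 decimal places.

Total mass = 110.6 + 105 = 215.6 lb.
P₂O₅ mass = 12%×110.6 + 5%×105 = 18.522 lb.
% P₂O₅ = 18.522 / 215.6 = 8.59091%.

8.59% P₂O₅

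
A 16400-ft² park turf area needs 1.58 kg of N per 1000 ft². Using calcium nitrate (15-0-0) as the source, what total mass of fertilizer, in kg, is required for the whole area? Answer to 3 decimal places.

172.747 kg

Product per 1000 ft² = 1.58 / 15% = 10.5333 kg.
Total product = 10.5333 × 16400 / 1000 = 172.7467 kg.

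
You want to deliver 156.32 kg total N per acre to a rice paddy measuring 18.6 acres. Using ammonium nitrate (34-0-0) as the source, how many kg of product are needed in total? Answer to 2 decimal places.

8551.62 kg

Product per acre = 156.32 / 34% = 459.765 kg.
Total product = 459.765 × 18.6 = 8551.624 kg.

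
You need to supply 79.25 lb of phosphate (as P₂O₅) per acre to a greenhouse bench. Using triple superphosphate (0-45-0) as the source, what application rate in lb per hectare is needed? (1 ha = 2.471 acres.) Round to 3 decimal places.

Product per acre = 79.25 / 45% = 176.111 lb.
Convert to per hectare: 176.111 × 2.471 = 435.1706 lb.

435.171 lb of product per hectare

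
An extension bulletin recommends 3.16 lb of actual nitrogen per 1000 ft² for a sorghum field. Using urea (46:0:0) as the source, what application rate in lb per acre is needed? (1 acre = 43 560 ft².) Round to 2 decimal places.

299.24 lb of product per acre

Product per 1000 ft² = 3.16 / 46% = 6.86957 lb.
Convert to per acre: 6.86957 × 43.56 = 299.238 lb.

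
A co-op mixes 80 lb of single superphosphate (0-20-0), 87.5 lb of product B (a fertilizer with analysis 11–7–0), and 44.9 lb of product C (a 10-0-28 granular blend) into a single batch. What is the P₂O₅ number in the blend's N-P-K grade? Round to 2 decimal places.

10.42% P₂O₅

Total mass = 80 + 87.5 + 44.9 = 212.4 lb.
P₂O₅ mass = 20%×80 + 7%×87.5 + 0%×44.9 = 22.125 lb.
% P₂O₅ = 22.125 / 212.4 = 10.4167%.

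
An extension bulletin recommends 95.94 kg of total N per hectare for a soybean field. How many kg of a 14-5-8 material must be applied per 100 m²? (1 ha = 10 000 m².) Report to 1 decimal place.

Product per hectare = 95.94 / 14% = 685.286 kg.
Convert to per 100 m²: 685.286 × 0.01 = 6.85286 kg.

6.9 kg of product per hundred sq m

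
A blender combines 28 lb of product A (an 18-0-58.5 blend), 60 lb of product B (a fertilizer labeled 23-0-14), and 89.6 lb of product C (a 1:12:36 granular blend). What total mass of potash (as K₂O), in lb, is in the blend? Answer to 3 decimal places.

K₂O mass = 58.5%×28 + 14%×60 + 36%×89.6 = 57.036 lb.

57.036 lb K₂O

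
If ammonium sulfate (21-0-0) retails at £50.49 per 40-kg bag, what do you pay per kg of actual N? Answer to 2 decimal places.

£6.01 per kg N

N in bag = 40 × 21% = 8.4 kg.
Cost per kg N = £50.49 / 8.4 = £6.0107.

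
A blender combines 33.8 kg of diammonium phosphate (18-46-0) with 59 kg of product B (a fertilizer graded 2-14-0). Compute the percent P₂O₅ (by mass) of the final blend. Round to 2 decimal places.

Total mass = 33.8 + 59 = 92.8 kg.
P₂O₅ mass = 46%×33.8 + 14%×59 = 23.808 kg.
% P₂O₅ = 23.808 / 92.8 = 25.6552%.

25.66% P₂O₅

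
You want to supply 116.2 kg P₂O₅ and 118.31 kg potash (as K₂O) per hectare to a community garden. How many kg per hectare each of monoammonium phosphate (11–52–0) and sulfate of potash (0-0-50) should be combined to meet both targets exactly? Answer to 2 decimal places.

223.46 kg monoammonium phosphate, 236.62 kg sulfate of potash

Per-hectare balance (a = monoammonium phosphate, b = sulfate of potash):
P₂O₅: 0.52·a + 0·b = 116.2
K₂O: 0·a + 0.5·b = 118.31
Solving simultaneously: a = 223.462, b = 236.62.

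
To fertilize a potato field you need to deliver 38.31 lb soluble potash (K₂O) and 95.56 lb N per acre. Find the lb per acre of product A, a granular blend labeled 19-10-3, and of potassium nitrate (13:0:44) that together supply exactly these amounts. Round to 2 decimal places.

465.07 lb product A, 55.36 lb potassium nitrate

Let a = lb of product A, b = lb of potassium nitrate (per acre).
K₂O: 0.03·a + 0.44·b = 38.31
N: 0.19·a + 0.13·b = 95.56
Solving simultaneously: a = 465.0703, b = 55.3588.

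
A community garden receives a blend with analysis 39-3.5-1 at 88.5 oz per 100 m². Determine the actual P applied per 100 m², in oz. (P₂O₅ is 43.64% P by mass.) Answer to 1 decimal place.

1.4 oz P per hundred sq m

P₂O₅ per 100 m² = 88.5 × 3.5% = 3.0975 oz.
Elemental P = 3.0975 × 0.4364 = 1.35175 oz per 100 m².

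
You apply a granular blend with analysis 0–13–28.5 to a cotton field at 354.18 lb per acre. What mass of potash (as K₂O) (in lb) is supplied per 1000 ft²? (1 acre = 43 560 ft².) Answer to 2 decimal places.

2.32 lb K₂O per thousand sq ft

K₂O per acre = 354.18 × 28.5% = 100.941 lb.
Convert to per 1000 ft²: 100.941 × 0.0229568 = 2.31729 lb.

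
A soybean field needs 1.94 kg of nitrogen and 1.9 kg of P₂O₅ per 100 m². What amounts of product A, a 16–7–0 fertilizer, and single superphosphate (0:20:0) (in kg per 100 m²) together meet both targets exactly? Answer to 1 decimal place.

Let a = kg of product A, b = kg of single superphosphate (per 100 m²).
N: 0.16·a + 0·b = 1.94
P₂O₅: 0.07·a + 0.2·b = 1.9
From row1: a = (1.94 − 0·b) / 0.16.
Into row2: 0.07·(1.94 − 0·b)/0.16 + 0.2·b = 1.9 → b = 5.25625, a = 12.125.

12.1 kg product A, 5.3 kg single superphosphate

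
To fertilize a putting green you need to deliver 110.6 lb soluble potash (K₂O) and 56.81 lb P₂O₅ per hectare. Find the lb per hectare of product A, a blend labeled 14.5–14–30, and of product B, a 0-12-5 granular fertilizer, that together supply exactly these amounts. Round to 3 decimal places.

Per-hectare balance (a = product A, b = product B):
K₂O: 0.3·a + 0.05·b = 110.6
P₂O₅: 0.14·a + 0.12·b = 56.81
From row1: a = (110.6 − 0.05·b) / 0.3.
Into row2: 0.14·(110.6 − 0.05·b)/0.3 + 0.12·b = 56.81 → b = 53.7586, a = 359.7069.

359.707 lb product A, 53.759 lb product B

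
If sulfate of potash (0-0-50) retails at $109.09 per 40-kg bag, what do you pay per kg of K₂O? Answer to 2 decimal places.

K₂O in bag = 40 × 50% = 20 kg.
Cost per kg K₂O = $109.09 / 20 = $5.4545.

$5.45 per kg K₂O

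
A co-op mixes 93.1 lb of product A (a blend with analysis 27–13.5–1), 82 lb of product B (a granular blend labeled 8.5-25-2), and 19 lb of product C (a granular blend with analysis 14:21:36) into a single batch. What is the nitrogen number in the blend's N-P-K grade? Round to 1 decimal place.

17.9% N

Total mass = 93.1 + 82 + 19 = 194.1 lb.
N mass = 27%×93.1 + 8.5%×82 + 14%×19 = 34.767 lb.
% N = 34.767 / 194.1 = 17.9119%.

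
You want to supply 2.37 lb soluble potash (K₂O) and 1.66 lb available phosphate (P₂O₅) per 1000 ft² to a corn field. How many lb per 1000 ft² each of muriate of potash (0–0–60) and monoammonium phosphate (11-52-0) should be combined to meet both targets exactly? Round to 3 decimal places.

Per-1000 ft² balance (a = muriate of potash, b = monoammonium phosphate):
K₂O: 0.6·a + 0·b = 2.37
P₂O₅: 0·a + 0.52·b = 1.66
Solving simultaneously: a = 3.95, b = 3.19231.

3.950 lb muriate of potash, 3.192 lb monoammonium phosphate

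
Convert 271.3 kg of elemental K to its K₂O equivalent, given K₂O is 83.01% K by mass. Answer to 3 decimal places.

326.828 kg K₂O

K₂O = 271.3 / 0.8301 = 326.8281 kg.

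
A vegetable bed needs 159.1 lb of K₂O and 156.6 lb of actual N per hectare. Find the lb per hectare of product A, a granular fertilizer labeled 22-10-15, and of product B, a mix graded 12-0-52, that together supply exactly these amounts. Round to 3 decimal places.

Let a = lb of product A, b = lb of product B (per hectare).
K₂O: 0.15·a + 0.52·b = 159.1
N: 0.22·a + 0.12·b = 156.6
Solving simultaneously: a = 646.680498, b = 119.4191.

646.680 lb product A, 119.419 lb product B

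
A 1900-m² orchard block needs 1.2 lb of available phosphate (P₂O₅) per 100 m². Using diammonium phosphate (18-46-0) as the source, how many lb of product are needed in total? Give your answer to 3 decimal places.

Product per 100 m² = 1.2 / 46% = 2.6087 lb.
Total product = 2.6087 × 1900 / 100 = 49.5652 lb.

49.565 lb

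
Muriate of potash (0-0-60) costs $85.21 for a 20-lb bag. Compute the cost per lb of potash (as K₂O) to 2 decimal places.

K₂O in bag = 20 × 60% = 12 lb.
Cost per lb K₂O = $85.21 / 12 = $7.1008.

$7.10 per lb K₂O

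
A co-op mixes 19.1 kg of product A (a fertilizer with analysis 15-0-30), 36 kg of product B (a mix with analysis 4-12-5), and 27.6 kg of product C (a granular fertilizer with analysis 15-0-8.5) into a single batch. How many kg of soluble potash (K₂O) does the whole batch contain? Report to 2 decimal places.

K₂O mass = 30%×19.1 + 5%×36 + 8.5%×27.6 = 9.876 kg.

9.88 kg K₂O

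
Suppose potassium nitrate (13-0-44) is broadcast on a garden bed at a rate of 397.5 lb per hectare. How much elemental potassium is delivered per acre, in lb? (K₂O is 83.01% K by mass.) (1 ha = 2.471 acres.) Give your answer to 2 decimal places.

K₂O per hectare = 397.5 × 44% = 174.9 lb.
Elemental K = 174.9 × 0.8301 = 145.184 lb per hectare.
Convert to per acre: 145.184 × 0.404694 = 58.7554 lb.

58.76 lb K per acre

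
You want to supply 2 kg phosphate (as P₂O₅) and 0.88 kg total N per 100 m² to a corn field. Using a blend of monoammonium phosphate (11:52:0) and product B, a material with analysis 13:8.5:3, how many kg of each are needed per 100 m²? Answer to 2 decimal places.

3.18 kg monoammonium phosphate, 4.08 kg product B

Let a = kg of monoammonium phosphate, b = kg of product B (per 100 m²).
P₂O₅: 0.52·a + 0.085·b = 2
N: 0.11·a + 0.13·b = 0.88
Solving simultaneously: a = 3.1794, b = 4.07897.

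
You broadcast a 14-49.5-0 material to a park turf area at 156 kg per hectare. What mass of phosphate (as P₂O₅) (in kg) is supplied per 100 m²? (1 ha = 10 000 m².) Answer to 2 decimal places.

0.77 kg P₂O₅ per hundred sq m

P₂O₅ per hectare = 156 × 49.5% = 77.22 kg.
Convert to per 100 m²: 77.22 × 0.01 = 0.7722 kg.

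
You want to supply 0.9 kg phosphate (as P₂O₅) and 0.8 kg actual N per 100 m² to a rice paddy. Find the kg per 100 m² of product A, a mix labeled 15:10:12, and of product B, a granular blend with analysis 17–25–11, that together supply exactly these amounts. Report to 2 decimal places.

With a, b = kg per 100 m² of product A and product B:
P₂O₅: 0.1·a + 0.25·b = 0.9
N: 0.15·a + 0.17·b = 0.8
Eliminate b: (row1) − 0.25/0.17·(row2) → -0.120588·a = -0.276471, so a = 2.29268.
Then b = (0.8 − 0.15·2.29268) / 0.17 = 2.68293.

2.29 kg product A, 2.68 kg product B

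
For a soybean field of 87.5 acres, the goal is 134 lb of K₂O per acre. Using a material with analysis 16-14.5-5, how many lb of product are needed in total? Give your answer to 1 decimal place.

Product per acre = 134 / 5% = 2680 lb.
Total product = 2680 × 87.5 = 234500 lb.

234500.0 lb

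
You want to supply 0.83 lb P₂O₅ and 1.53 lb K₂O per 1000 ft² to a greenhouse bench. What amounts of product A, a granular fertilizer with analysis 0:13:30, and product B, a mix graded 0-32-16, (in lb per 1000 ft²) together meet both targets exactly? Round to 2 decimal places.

With a, b = lb per 1000 ft² of product A and product B:
P₂O₅: 0.13·a + 0.32·b = 0.83
K₂O: 0.3·a + 0.16·b = 1.53
Eliminate a: (row1) − 0.13/0.3·(row2) → 0.250667·b = 0.167, so b = 0.666223.
Back-substitute: a = (0.83 − 0.32·0.666223) / 0.13 = 4.74468.

4.74 lb product A, 0.67 lb product B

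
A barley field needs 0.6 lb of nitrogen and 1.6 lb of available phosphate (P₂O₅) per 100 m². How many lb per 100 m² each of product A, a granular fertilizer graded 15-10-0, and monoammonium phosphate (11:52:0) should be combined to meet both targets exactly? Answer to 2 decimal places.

2.03 lb product A, 2.69 lb monoammonium phosphate

Let a = lb of product A, b = lb of monoammonium phosphate (per 100 m²).
N: 0.15·a + 0.11·b = 0.6
P₂O₅: 0.1·a + 0.52·b = 1.6
From row1: a = (0.6 − 0.11·b) / 0.15.
Into row2: 0.1·(0.6 − 0.11·b)/0.15 + 0.52·b = 1.6 → b = 2.68657, a = 2.02985.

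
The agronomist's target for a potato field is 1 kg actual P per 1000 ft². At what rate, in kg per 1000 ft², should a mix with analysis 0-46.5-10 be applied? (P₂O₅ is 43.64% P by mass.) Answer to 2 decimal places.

4.93 kg of product per thousand sq ft

As P₂O₅: 1 / 0.4364 = 2.29148 kg per 1000 ft².
Product per 1000 ft² = 2.29148 / 46.5% = 4.9279 kg.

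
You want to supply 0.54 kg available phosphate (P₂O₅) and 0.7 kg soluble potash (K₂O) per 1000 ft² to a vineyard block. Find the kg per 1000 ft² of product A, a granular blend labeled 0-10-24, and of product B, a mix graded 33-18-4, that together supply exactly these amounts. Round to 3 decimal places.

2.663 kg product A, 1.520 kg product B

Let a = kg of product A, b = kg of product B (per 1000 ft²).
P₂O₅: 0.1·a + 0.18·b = 0.54
K₂O: 0.24·a + 0.04·b = 0.7
Eliminate a: (row1) − 0.1/0.24·(row2) → 0.163333·b = 0.248333, so b = 1.52041.
Back-substitute: a = (0.54 − 0.18·1.52041) / 0.1 = 2.66327.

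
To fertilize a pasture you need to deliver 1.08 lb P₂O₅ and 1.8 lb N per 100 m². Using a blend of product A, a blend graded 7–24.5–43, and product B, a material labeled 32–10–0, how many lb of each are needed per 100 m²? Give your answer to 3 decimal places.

2.319 lb product A, 5.118 lb product B

Per-100 m² balance (a = product A, b = product B):
P₂O₅: 0.245·a + 0.1·b = 1.08
N: 0.07·a + 0.32·b = 1.8
Solving simultaneously: a = 2.31933, b = 5.11765.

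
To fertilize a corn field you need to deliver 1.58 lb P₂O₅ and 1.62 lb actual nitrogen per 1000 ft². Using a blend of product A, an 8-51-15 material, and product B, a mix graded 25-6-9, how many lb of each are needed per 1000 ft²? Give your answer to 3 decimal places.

2.427 lb product A, 5.703 lb product B

Per-1000 ft² balance (a = product A, b = product B):
P₂O₅: 0.51·a + 0.06·b = 1.58
N: 0.08·a + 0.25·b = 1.62
Eliminate b: (row1) − 0.06/0.25·(row2) → 0.4908·a = 1.1912, so a = 2.42706.
Then b = (1.62 − 0.08·2.42706) / 0.25 = 5.70334.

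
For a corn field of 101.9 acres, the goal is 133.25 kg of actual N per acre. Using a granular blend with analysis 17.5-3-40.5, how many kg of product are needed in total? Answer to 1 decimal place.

77589.6 kg

Product per acre = 133.25 / 17.5% = 761.429 kg.
Total product = 761.429 × 101.9 = 77589.57 kg.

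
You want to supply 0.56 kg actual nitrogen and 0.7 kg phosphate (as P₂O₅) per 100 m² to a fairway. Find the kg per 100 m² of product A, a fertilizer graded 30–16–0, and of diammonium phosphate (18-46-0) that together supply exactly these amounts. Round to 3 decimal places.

1.205 kg product A, 1.103 kg diammonium phosphate

Let a = kg of product A, b = kg of diammonium phosphate (per 100 m²).
N: 0.3·a + 0.18·b = 0.56
P₂O₅: 0.16·a + 0.46·b = 0.7
Solving simultaneously: a = 1.20513, b = 1.10256.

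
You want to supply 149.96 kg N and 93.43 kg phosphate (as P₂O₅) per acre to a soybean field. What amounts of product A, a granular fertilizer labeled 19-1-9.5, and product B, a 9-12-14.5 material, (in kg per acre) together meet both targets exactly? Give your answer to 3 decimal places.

437.740 kg product A, 742.105 kg product B

With a, b = kg per acre of product A and product B:
N: 0.19·a + 0.09·b = 149.96
P₂O₅: 0.01·a + 0.12·b = 93.43
Eliminate b: (row1) − 0.09/0.12·(row2) → 0.1825·a = 79.8875, so a = 437.7397.
Then b = (93.43 − 0.01·437.7397) / 0.12 = 742.10502.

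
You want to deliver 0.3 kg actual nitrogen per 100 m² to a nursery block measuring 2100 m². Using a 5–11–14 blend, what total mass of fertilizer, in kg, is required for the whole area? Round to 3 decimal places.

126.000 kg

Product per 100 m² = 0.3 / 5% = 6 kg.
Total product = 6 × 2100 / 100 = 126 kg.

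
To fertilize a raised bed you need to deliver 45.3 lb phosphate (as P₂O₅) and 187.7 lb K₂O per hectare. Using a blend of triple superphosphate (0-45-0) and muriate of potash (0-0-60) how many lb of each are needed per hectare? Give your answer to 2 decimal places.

100.67 lb triple superphosphate, 312.83 lb muriate of potash

Per-hectare balance (a = triple superphosphate, b = muriate of potash):
P₂O₅: 0.45·a + 0·b = 45.3
K₂O: 0·a + 0.6·b = 187.7
Solving simultaneously: a = 100.667, b = 312.833.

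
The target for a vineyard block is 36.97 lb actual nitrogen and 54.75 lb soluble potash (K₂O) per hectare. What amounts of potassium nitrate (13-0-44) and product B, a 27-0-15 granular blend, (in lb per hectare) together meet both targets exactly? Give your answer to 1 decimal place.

Let a = lb of potassium nitrate, b = lb of product B (per hectare).
N: 0.13·a + 0.27·b = 36.97
K₂O: 0.44·a + 0.15·b = 54.75
Eliminate a: (row1) − 0.13/0.44·(row2) → 0.225682·b = 20.7939, so b = 92.138.
Back-substitute: a = (36.97 − 0.27·92.138) / 0.13 = 93.0211.

93.0 lb potassium nitrate, 92.1 lb product B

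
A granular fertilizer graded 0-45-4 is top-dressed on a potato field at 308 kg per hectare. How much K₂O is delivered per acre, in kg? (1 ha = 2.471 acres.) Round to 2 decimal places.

4.99 kg K₂O per acre

K₂O per hectare = 308 × 4% = 12.32 kg.
Convert to per acre: 12.32 × 0.404694 = 4.98584 kg.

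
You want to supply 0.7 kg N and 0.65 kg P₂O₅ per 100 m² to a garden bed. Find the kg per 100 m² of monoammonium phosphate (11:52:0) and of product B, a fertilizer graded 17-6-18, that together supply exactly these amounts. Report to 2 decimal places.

0.84 kg monoammonium phosphate, 3.58 kg product B

Per-100 m² balance (a = monoammonium phosphate, b = product B):
N: 0.11·a + 0.17·b = 0.7
P₂O₅: 0.52·a + 0.06·b = 0.65
Eliminate b: (row1) − 0.17/0.06·(row2) → -1.36333·a = -1.14167, so a = 0.837408.
Then b = (0.65 − 0.52·0.837408) / 0.06 = 3.57579.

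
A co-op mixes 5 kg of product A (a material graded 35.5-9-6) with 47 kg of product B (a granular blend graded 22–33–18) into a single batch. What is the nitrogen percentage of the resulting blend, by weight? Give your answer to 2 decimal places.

23.30% N

Total mass = 5 + 47 = 52 kg.
N mass = 35.5%×5 + 22%×47 = 12.115 kg.
% N = 12.115 / 52 = 23.2981%.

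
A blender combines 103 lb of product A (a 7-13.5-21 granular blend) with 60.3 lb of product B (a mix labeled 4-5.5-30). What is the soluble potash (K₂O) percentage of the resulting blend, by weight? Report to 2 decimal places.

Total mass = 103 + 60.3 = 163.3 lb.
K₂O mass = 21%×103 + 30%×60.3 = 39.72 lb.
% K₂O = 39.72 / 163.3 = 24.3233%.

24.32% K₂O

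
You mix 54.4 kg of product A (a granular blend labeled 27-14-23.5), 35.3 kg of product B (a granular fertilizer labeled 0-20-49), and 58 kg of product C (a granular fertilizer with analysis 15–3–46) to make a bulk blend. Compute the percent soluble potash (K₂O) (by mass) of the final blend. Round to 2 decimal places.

38.43% K₂O

Total mass = 54.4 + 35.3 + 58 = 147.7 kg.
K₂O mass = 23.5%×54.4 + 49%×35.3 + 46%×58 = 56.761 kg.
% K₂O = 56.761 / 147.7 = 38.4299%.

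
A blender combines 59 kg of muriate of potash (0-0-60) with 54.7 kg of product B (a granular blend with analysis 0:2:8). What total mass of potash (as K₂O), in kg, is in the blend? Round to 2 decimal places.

K₂O mass = 60%×59 + 8%×54.7 = 39.776 kg.

39.78 kg K₂O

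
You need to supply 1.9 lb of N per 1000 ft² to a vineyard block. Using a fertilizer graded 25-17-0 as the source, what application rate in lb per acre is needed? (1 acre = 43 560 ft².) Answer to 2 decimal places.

Product per 1000 ft² = 1.9 / 25% = 7.6 lb.
Convert to per acre: 7.6 × 43.56 = 331.056 lb.

331.06 lb of product per acre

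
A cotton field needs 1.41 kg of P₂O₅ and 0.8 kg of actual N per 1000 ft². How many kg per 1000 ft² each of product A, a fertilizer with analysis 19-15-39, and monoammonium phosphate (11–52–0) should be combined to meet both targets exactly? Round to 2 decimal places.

With a, b = kg per 1000 ft² of product A and monoammonium phosphate:
P₂O₅: 0.15·a + 0.52·b = 1.41
N: 0.19·a + 0.11·b = 0.8
Eliminate b: (row1) − 0.52/0.11·(row2) → -0.748182·a = -2.37182, so a = 3.17011.
Then b = (0.8 − 0.19·3.17011) / 0.11 = 1.79708.

3.17 kg product A, 1.80 kg monoammonium phosphate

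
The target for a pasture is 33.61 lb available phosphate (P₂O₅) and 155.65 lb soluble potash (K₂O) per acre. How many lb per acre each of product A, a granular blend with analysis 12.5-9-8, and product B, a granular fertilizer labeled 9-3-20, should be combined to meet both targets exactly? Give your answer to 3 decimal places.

131.571 lb product A, 725.622 lb product B

With a, b = lb per acre of product A and product B:
P₂O₅: 0.09·a + 0.03·b = 33.61
K₂O: 0.08·a + 0.2·b = 155.65
Solving simultaneously: a = 131.5705, b = 725.6218.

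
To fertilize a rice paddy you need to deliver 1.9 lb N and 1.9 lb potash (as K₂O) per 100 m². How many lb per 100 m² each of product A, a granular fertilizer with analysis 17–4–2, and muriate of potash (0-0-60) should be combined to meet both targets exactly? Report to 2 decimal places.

11.18 lb product A, 2.79 lb muriate of potash

With a, b = lb per 100 m² of product A and muriate of potash:
N: 0.17·a + 0·b = 1.9
K₂O: 0.02·a + 0.6·b = 1.9
Eliminate b: (row1) − 0/0.6·(row2) → 0.17·a = 1.9, so a = 11.1765.
Then b = (1.9 − 0.02·11.1765) / 0.6 = 2.79412.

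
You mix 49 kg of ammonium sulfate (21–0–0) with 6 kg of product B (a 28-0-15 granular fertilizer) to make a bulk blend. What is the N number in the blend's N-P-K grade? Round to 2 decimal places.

21.76% N

Total mass = 49 + 6 = 55 kg.
N mass = 21%×49 + 28%×6 = 11.97 kg.
% N = 11.97 / 55 = 21.7636%.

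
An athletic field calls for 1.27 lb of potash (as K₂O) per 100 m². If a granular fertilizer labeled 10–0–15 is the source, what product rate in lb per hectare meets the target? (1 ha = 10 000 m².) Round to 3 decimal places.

846.667 lb of product per hectare

Product per 100 m² = 1.27 / 15% = 8.46667 lb.
Convert to per hectare: 8.46667 × 100 = 846.6667 lb.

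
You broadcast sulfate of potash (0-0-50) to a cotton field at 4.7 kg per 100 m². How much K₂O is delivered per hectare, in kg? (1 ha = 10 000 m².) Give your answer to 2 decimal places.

235.00 kg K₂O per hectare

K₂O per 100 m² = 4.7 × 50% = 2.35 kg.
Convert to per hectare: 2.35 × 100 = 235 kg.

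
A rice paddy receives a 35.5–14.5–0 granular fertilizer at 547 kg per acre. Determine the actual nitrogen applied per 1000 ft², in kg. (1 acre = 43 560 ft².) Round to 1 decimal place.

4.5 kg N per thousand sq ft

nitrogen per acre = 547 × 35.5% = 194.185 kg.
Convert to per 1000 ft²: 194.185 × 0.0229568 = 4.45787 kg.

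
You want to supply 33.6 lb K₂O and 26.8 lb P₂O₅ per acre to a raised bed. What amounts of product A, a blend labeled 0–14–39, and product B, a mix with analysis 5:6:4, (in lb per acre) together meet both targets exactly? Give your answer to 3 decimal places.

With a, b = lb per acre of product A and product B:
K₂O: 0.39·a + 0.04·b = 33.6
P₂O₅: 0.14·a + 0.06·b = 26.8
Eliminate b: (row1) − 0.04/0.06·(row2) → 0.296667·a = 15.7333, so a = 53.0337.
Then b = (26.8 − 0.14·53.0337) / 0.06 = 322.9213.

53.034 lb product A, 322.921 lb product B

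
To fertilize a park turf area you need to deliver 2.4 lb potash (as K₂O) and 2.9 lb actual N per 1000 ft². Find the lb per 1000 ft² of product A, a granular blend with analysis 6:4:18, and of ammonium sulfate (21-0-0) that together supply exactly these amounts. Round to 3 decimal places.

13.333 lb product A, 10.000 lb ammonium sulfate

Let a = lb of product A, b = lb of ammonium sulfate (per 1000 ft²).
K₂O: 0.18·a + 0·b = 2.4
N: 0.06·a + 0.21·b = 2.9
Eliminate a: (row1) − 0.18/0.06·(row2) → -0.63·b = -6.3, so b = 10.
Back-substitute: a = (2.4 − 0·10) / 0.18 = 13.3333.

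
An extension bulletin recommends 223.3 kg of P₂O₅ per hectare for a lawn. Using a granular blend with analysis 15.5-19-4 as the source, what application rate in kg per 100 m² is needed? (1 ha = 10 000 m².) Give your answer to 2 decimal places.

Product per hectare = 223.3 / 19% = 1175.26 kg.
Convert to per 100 m²: 1175.26 × 0.01 = 11.7526 kg.

11.75 kg of product per hundred sq m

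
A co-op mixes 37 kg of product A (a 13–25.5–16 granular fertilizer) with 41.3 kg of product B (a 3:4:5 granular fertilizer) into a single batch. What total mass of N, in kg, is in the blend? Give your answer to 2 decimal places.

6.05 kg N

N mass = 13%×37 + 3%×41.3 = 6.049 kg.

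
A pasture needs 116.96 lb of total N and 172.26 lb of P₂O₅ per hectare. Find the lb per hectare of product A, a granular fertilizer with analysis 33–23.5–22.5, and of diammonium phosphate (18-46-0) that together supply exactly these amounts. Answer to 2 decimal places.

Let a = lb of product A, b = lb of diammonium phosphate (per hectare).
N: 0.33·a + 0.18·b = 116.96
P₂O₅: 0.235·a + 0.46·b = 172.26
Solving simultaneously: a = 208.172, b = 268.1297.

208.17 lb product A, 268.13 lb diammonium phosphate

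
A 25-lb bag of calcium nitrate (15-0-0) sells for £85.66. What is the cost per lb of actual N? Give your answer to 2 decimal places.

N in bag = 25 × 15% = 3.75 lb.
Cost per lb N = £85.66 / 3.75 = £22.8427.

£22.84 per lb N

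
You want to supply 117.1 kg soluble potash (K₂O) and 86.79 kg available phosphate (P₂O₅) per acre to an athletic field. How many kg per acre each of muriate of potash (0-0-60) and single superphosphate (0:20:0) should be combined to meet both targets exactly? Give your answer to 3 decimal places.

195.167 kg muriate of potash, 433.950 kg single superphosphate

With a, b = kg per acre of muriate of potash and single superphosphate:
K₂O: 0.6·a + 0·b = 117.1
P₂O₅: 0·a + 0.2·b = 86.79
Solving simultaneously: a = 195.1667, b = 433.95.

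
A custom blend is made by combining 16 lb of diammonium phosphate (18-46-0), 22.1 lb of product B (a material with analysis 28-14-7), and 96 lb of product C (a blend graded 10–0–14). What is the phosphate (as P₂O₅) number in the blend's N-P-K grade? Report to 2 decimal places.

7.80% P₂O₅

Total mass = 16 + 22.1 + 96 = 134.1 lb.
P₂O₅ mass = 46%×16 + 14%×22.1 + 0%×96 = 10.454 lb.
% P₂O₅ = 10.454 / 134.1 = 7.79567%.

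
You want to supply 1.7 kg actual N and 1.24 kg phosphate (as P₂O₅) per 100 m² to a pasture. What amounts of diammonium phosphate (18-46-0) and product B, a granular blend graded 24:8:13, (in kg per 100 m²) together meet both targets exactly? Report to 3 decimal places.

Per-100 m² balance (a = diammonium phosphate, b = product B):
N: 0.18·a + 0.24·b = 1.7
P₂O₅: 0.46·a + 0.08·b = 1.24
Eliminate a: (row1) − 0.18/0.46·(row2) → 0.208696·b = 1.21478, so b = 5.82083.
Back-substitute: a = (1.7 − 0.24·5.82083) / 0.18 = 1.68333.

1.683 kg diammonium phosphate, 5.821 kg product B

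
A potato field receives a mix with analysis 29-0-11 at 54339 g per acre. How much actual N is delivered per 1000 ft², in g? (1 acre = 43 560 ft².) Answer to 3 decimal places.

361.761 g N per thousand sq ft

nitrogen per acre = 54339 × 29% = 15758.3 g.
Convert to per 1000 ft²: 15758.3 × 0.0229568 = 361.76102 g.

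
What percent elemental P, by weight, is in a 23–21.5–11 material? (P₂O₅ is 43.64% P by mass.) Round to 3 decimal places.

9.383% P

%P = 21.5 × 0.4364 = 9.3826%.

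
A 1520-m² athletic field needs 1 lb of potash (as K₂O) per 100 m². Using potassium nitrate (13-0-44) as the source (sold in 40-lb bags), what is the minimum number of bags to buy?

1 bags

Product per 100 m² = 1 / 44% = 2.27273 lb.
Total product = 2.27273 × 1520 / 100 = 34.5455 lb.
Bags = ⌈34.5455 / 40⌉ = 1.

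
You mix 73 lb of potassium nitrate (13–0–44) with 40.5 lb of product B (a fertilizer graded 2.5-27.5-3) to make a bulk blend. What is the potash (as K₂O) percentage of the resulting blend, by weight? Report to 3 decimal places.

29.370% K₂O

Total mass = 73 + 40.5 = 113.5 lb.
K₂O mass = 44%×73 + 3%×40.5 = 33.335 lb.
% K₂O = 33.335 / 113.5 = 29.37004%.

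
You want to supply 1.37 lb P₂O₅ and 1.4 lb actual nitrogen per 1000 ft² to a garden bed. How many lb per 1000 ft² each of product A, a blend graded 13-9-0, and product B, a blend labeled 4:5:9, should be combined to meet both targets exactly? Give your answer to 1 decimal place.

5.2 lb product A, 18.0 lb product B

Per-1000 ft² balance (a = product A, b = product B):
P₂O₅: 0.09·a + 0.05·b = 1.37
N: 0.13·a + 0.04·b = 1.4
Eliminate a: (row1) − 0.09/0.13·(row2) → 0.0223077·b = 0.400769, so b = 17.9655.
Back-substitute: a = (1.37 − 0.05·17.9655) / 0.09 = 5.24138.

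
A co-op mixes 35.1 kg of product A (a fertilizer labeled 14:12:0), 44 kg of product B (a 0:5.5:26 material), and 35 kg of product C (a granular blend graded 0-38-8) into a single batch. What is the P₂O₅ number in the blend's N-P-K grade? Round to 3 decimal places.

Total mass = 35.1 + 44 + 35 = 114.1 kg.
P₂O₅ mass = 12%×35.1 + 5.5%×44 + 38%×35 = 19.932 kg.
% P₂O₅ = 19.932 / 114.1 = 17.4689%.

17.469% P₂O₅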